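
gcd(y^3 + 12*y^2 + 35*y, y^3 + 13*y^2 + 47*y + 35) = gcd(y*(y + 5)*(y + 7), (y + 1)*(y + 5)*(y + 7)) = y^2 + 12*y + 35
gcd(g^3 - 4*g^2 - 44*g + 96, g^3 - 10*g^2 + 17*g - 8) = g - 8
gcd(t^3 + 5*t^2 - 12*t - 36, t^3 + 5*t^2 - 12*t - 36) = t^3 + 5*t^2 - 12*t - 36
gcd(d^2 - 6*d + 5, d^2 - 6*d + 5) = d^2 - 6*d + 5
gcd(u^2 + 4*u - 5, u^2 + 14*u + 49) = 1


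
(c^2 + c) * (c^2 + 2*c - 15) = c^4 + 3*c^3 - 13*c^2 - 15*c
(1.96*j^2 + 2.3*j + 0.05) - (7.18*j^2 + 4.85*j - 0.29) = -5.22*j^2 - 2.55*j + 0.34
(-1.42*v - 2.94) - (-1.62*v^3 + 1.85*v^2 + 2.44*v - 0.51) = 1.62*v^3 - 1.85*v^2 - 3.86*v - 2.43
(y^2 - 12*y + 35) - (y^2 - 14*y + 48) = 2*y - 13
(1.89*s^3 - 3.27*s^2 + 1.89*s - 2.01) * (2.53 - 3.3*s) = -6.237*s^4 + 15.5727*s^3 - 14.5101*s^2 + 11.4147*s - 5.0853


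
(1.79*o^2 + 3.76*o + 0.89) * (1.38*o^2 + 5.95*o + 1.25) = 2.4702*o^4 + 15.8393*o^3 + 25.8377*o^2 + 9.9955*o + 1.1125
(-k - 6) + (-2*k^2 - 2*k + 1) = -2*k^2 - 3*k - 5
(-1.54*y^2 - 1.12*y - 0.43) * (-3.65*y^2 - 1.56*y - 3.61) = 5.621*y^4 + 6.4904*y^3 + 8.8761*y^2 + 4.714*y + 1.5523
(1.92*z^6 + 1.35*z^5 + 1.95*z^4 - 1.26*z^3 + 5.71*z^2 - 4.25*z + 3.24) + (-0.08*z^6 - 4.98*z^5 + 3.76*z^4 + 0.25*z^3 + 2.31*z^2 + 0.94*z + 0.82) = 1.84*z^6 - 3.63*z^5 + 5.71*z^4 - 1.01*z^3 + 8.02*z^2 - 3.31*z + 4.06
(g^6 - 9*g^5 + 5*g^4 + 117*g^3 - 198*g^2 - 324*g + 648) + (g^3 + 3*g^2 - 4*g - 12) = g^6 - 9*g^5 + 5*g^4 + 118*g^3 - 195*g^2 - 328*g + 636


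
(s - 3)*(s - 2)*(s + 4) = s^3 - s^2 - 14*s + 24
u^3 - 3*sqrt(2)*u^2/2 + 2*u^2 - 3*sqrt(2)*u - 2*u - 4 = (u + 2)*(u - 2*sqrt(2))*(u + sqrt(2)/2)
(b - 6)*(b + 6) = b^2 - 36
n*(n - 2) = n^2 - 2*n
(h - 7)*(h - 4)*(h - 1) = h^3 - 12*h^2 + 39*h - 28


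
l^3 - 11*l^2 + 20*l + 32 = (l - 8)*(l - 4)*(l + 1)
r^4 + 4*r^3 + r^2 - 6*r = r*(r - 1)*(r + 2)*(r + 3)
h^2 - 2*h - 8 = (h - 4)*(h + 2)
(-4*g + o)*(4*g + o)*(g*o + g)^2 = -16*g^4*o^2 - 32*g^4*o - 16*g^4 + g^2*o^4 + 2*g^2*o^3 + g^2*o^2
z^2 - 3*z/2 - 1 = (z - 2)*(z + 1/2)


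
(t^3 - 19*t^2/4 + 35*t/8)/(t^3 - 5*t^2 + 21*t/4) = (4*t - 5)/(2*(2*t - 3))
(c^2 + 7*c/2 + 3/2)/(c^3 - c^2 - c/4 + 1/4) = 2*(c + 3)/(2*c^2 - 3*c + 1)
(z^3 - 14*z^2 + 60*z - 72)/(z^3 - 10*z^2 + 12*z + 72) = (z - 2)/(z + 2)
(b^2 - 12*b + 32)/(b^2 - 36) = (b^2 - 12*b + 32)/(b^2 - 36)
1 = 1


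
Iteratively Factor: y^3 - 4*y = (y - 2)*(y^2 + 2*y) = (y - 2)*(y + 2)*(y)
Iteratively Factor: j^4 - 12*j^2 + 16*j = (j - 2)*(j^3 + 2*j^2 - 8*j) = (j - 2)*(j + 4)*(j^2 - 2*j) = j*(j - 2)*(j + 4)*(j - 2)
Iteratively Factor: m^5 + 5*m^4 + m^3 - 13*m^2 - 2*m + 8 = (m - 1)*(m^4 + 6*m^3 + 7*m^2 - 6*m - 8) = (m - 1)*(m + 2)*(m^3 + 4*m^2 - m - 4) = (m - 1)*(m + 1)*(m + 2)*(m^2 + 3*m - 4) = (m - 1)^2*(m + 1)*(m + 2)*(m + 4)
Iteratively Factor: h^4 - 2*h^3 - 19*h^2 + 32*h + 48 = (h - 4)*(h^3 + 2*h^2 - 11*h - 12) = (h - 4)*(h + 1)*(h^2 + h - 12) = (h - 4)*(h - 3)*(h + 1)*(h + 4)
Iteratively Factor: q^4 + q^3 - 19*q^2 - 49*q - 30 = (q + 1)*(q^3 - 19*q - 30) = (q - 5)*(q + 1)*(q^2 + 5*q + 6) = (q - 5)*(q + 1)*(q + 3)*(q + 2)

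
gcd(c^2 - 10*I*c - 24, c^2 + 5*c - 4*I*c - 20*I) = c - 4*I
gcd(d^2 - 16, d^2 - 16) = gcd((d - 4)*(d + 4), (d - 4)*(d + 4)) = d^2 - 16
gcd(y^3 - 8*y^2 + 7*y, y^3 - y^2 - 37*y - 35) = y - 7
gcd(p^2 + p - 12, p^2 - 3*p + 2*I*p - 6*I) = p - 3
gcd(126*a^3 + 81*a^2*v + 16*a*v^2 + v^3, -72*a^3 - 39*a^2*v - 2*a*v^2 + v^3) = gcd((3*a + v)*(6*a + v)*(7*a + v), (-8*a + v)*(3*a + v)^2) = 3*a + v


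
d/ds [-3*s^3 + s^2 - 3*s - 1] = -9*s^2 + 2*s - 3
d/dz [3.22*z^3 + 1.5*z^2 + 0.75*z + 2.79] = 9.66*z^2 + 3.0*z + 0.75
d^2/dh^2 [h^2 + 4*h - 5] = 2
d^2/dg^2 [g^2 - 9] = 2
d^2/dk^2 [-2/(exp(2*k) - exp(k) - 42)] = 2*(2*(2*exp(k) - 1)^2*exp(k) + (4*exp(k) - 1)*(-exp(2*k) + exp(k) + 42))*exp(k)/(-exp(2*k) + exp(k) + 42)^3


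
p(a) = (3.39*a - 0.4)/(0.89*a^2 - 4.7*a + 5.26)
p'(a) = (4.7 - 1.78*a)*(3.39*a - 0.4)/(0.89*a^2 - 4.7*a + 5.26)^2 + 3.39/(0.89*a^2 - 4.7*a + 5.26)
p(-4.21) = -0.36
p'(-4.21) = -0.02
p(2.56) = -8.81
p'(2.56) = -2.27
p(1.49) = 19.97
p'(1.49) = 190.16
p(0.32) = 0.18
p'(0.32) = 1.07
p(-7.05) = -0.29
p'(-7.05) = -0.02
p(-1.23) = -0.37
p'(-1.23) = 0.07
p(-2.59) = -0.39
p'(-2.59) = -0.01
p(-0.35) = -0.23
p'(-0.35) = 0.31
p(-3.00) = -0.39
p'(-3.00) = -0.02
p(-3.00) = -0.39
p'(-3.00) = -0.02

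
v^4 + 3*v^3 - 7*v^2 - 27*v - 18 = (v - 3)*(v + 1)*(v + 2)*(v + 3)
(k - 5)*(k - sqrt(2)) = k^2 - 5*k - sqrt(2)*k + 5*sqrt(2)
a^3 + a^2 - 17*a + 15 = (a - 3)*(a - 1)*(a + 5)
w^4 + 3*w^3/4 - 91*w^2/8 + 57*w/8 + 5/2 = (w - 5/2)*(w - 1)*(w + 1/4)*(w + 4)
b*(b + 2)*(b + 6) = b^3 + 8*b^2 + 12*b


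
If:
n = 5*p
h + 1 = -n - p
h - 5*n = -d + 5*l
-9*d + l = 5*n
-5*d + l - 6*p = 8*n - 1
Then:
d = -59/516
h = -149/129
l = -593/1548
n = 50/387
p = 10/387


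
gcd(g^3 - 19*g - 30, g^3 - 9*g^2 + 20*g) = g - 5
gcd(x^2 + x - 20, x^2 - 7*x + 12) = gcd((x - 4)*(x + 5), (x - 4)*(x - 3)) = x - 4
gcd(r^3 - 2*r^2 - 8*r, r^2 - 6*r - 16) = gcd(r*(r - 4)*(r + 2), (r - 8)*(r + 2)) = r + 2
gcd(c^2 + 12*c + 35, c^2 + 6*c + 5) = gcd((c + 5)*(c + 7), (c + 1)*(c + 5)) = c + 5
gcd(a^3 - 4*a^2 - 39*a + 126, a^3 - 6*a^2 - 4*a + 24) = 1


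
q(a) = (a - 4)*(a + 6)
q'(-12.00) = -22.00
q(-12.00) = 96.00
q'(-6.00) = -10.00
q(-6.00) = 0.00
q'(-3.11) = -4.22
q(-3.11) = -20.55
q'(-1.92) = -1.84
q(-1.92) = -24.15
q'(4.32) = 10.64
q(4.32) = 3.30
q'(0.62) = 3.24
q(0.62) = -22.38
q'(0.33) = 2.66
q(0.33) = -23.23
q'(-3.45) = -4.90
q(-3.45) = -19.00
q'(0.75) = 3.50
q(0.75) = -21.94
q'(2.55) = 7.10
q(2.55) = -12.40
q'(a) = 2*a + 2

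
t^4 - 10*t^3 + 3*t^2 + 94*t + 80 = (t - 8)*(t - 5)*(t + 1)*(t + 2)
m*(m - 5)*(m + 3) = m^3 - 2*m^2 - 15*m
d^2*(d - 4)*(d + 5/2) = d^4 - 3*d^3/2 - 10*d^2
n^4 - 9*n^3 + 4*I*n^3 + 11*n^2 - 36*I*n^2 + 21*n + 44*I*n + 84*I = (n - 7)*(n - 3)*(n + 1)*(n + 4*I)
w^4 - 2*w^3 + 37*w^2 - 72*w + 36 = (w - 6*I)*(w + 6*I)*(-I*w + I)*(I*w - I)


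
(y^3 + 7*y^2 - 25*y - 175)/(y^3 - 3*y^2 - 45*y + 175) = (y + 5)/(y - 5)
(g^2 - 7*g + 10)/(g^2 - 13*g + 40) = (g - 2)/(g - 8)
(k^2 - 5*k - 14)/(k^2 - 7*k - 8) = (-k^2 + 5*k + 14)/(-k^2 + 7*k + 8)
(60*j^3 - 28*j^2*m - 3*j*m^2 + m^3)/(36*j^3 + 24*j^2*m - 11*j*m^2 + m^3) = (10*j^2 - 3*j*m - m^2)/(6*j^2 + 5*j*m - m^2)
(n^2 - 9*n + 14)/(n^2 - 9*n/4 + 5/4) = 4*(n^2 - 9*n + 14)/(4*n^2 - 9*n + 5)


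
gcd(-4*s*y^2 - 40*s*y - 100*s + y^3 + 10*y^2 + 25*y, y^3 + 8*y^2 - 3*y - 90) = y + 5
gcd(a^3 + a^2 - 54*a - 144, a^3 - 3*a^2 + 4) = 1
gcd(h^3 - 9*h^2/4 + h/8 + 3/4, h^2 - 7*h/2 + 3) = h - 2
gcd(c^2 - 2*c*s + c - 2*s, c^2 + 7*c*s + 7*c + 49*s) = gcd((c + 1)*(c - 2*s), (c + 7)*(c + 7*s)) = 1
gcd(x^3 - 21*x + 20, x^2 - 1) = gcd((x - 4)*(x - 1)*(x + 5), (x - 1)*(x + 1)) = x - 1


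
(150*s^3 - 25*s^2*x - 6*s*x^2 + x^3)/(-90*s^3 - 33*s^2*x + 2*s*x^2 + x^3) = (-5*s + x)/(3*s + x)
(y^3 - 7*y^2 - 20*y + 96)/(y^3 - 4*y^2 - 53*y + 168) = (y + 4)/(y + 7)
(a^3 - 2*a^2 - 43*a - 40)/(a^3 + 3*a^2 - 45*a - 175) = (a^2 - 7*a - 8)/(a^2 - 2*a - 35)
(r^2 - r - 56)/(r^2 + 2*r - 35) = (r - 8)/(r - 5)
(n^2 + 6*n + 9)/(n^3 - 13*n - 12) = (n + 3)/(n^2 - 3*n - 4)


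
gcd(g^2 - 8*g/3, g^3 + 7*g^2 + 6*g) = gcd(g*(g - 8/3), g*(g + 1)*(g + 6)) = g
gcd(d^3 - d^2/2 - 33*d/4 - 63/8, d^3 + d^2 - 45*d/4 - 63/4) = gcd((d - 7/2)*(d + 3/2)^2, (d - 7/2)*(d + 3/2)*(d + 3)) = d^2 - 2*d - 21/4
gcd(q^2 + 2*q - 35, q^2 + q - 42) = q + 7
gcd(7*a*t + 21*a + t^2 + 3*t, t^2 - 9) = t + 3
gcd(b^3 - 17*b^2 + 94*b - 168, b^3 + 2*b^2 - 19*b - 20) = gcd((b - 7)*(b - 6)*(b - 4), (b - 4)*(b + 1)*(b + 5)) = b - 4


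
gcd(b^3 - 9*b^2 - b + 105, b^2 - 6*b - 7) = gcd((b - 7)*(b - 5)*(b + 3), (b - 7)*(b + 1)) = b - 7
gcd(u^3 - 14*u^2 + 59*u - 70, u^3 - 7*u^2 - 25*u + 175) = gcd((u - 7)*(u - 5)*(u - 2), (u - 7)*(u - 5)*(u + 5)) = u^2 - 12*u + 35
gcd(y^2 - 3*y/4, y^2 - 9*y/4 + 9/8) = y - 3/4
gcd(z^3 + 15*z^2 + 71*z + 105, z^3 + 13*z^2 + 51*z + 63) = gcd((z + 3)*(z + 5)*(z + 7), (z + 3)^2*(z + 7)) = z^2 + 10*z + 21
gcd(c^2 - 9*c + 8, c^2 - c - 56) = c - 8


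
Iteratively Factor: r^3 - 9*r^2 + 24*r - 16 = (r - 4)*(r^2 - 5*r + 4) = (r - 4)^2*(r - 1)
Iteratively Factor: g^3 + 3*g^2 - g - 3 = (g + 1)*(g^2 + 2*g - 3) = (g - 1)*(g + 1)*(g + 3)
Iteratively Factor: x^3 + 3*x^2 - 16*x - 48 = (x + 3)*(x^2 - 16) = (x - 4)*(x + 3)*(x + 4)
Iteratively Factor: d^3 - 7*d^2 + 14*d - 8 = (d - 1)*(d^2 - 6*d + 8) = (d - 2)*(d - 1)*(d - 4)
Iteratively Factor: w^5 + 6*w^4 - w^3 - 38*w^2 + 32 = (w + 4)*(w^4 + 2*w^3 - 9*w^2 - 2*w + 8) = (w - 1)*(w + 4)*(w^3 + 3*w^2 - 6*w - 8) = (w - 2)*(w - 1)*(w + 4)*(w^2 + 5*w + 4) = (w - 2)*(w - 1)*(w + 4)^2*(w + 1)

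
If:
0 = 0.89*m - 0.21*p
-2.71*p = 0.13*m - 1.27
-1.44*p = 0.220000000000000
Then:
No Solution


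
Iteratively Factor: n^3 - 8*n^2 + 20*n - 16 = (n - 4)*(n^2 - 4*n + 4) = (n - 4)*(n - 2)*(n - 2)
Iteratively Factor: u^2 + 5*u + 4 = (u + 1)*(u + 4)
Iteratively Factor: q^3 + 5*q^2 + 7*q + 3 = (q + 1)*(q^2 + 4*q + 3) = (q + 1)^2*(q + 3)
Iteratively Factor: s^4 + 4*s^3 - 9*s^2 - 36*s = (s + 3)*(s^3 + s^2 - 12*s) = s*(s + 3)*(s^2 + s - 12) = s*(s - 3)*(s + 3)*(s + 4)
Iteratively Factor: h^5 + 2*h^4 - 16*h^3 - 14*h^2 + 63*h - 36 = (h + 3)*(h^4 - h^3 - 13*h^2 + 25*h - 12) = (h - 1)*(h + 3)*(h^3 - 13*h + 12) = (h - 1)^2*(h + 3)*(h^2 + h - 12) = (h - 1)^2*(h + 3)*(h + 4)*(h - 3)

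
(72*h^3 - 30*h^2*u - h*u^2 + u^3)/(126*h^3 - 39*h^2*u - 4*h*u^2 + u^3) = (-4*h + u)/(-7*h + u)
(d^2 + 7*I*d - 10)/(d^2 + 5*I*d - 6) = (d + 5*I)/(d + 3*I)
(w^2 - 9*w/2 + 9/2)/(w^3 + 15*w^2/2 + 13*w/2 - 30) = (w - 3)/(w^2 + 9*w + 20)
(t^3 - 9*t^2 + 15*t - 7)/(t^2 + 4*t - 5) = (t^2 - 8*t + 7)/(t + 5)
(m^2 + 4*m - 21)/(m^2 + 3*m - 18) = (m + 7)/(m + 6)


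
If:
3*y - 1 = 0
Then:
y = 1/3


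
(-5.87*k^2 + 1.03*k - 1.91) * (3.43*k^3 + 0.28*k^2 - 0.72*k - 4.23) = -20.1341*k^5 + 1.8893*k^4 - 2.0365*k^3 + 23.5537*k^2 - 2.9817*k + 8.0793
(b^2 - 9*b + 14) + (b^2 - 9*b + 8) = 2*b^2 - 18*b + 22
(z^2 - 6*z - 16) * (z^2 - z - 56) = z^4 - 7*z^3 - 66*z^2 + 352*z + 896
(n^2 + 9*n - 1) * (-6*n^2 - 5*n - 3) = -6*n^4 - 59*n^3 - 42*n^2 - 22*n + 3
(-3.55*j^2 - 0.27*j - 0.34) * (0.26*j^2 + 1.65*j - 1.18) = -0.923*j^4 - 5.9277*j^3 + 3.6551*j^2 - 0.2424*j + 0.4012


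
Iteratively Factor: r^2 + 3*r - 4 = (r + 4)*(r - 1)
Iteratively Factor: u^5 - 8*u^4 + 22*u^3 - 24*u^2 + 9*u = (u - 3)*(u^4 - 5*u^3 + 7*u^2 - 3*u) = (u - 3)*(u - 1)*(u^3 - 4*u^2 + 3*u) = (u - 3)^2*(u - 1)*(u^2 - u) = u*(u - 3)^2*(u - 1)*(u - 1)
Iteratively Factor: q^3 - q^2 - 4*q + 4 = (q - 2)*(q^2 + q - 2) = (q - 2)*(q + 2)*(q - 1)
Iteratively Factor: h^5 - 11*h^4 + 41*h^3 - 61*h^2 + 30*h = (h)*(h^4 - 11*h^3 + 41*h^2 - 61*h + 30) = h*(h - 1)*(h^3 - 10*h^2 + 31*h - 30) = h*(h - 5)*(h - 1)*(h^2 - 5*h + 6) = h*(h - 5)*(h - 2)*(h - 1)*(h - 3)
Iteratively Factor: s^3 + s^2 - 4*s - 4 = (s + 2)*(s^2 - s - 2) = (s - 2)*(s + 2)*(s + 1)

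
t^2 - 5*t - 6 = (t - 6)*(t + 1)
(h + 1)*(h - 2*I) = h^2 + h - 2*I*h - 2*I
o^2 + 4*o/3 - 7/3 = (o - 1)*(o + 7/3)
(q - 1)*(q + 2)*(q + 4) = q^3 + 5*q^2 + 2*q - 8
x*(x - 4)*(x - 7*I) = x^3 - 4*x^2 - 7*I*x^2 + 28*I*x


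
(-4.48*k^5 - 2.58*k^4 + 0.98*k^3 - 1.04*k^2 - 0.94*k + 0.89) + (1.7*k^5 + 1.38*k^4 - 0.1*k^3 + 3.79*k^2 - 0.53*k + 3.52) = -2.78*k^5 - 1.2*k^4 + 0.88*k^3 + 2.75*k^2 - 1.47*k + 4.41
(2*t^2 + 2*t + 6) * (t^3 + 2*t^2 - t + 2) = 2*t^5 + 6*t^4 + 8*t^3 + 14*t^2 - 2*t + 12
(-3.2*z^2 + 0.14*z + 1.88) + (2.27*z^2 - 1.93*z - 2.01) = -0.93*z^2 - 1.79*z - 0.13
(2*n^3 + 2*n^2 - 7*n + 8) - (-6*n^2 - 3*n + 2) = 2*n^3 + 8*n^2 - 4*n + 6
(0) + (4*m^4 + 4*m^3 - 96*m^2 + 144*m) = 4*m^4 + 4*m^3 - 96*m^2 + 144*m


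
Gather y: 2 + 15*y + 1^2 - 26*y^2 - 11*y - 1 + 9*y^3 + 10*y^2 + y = 9*y^3 - 16*y^2 + 5*y + 2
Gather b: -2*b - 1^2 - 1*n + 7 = -2*b - n + 6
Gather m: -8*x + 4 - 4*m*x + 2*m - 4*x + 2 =m*(2 - 4*x) - 12*x + 6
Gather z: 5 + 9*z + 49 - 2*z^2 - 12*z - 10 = -2*z^2 - 3*z + 44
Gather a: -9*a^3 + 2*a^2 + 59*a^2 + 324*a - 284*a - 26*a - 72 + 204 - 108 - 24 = -9*a^3 + 61*a^2 + 14*a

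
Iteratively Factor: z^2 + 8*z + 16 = (z + 4)*(z + 4)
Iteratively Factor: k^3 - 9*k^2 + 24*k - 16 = (k - 4)*(k^2 - 5*k + 4) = (k - 4)*(k - 1)*(k - 4)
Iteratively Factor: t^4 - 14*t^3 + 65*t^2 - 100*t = (t - 4)*(t^3 - 10*t^2 + 25*t) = t*(t - 4)*(t^2 - 10*t + 25) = t*(t - 5)*(t - 4)*(t - 5)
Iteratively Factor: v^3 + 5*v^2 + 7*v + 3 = (v + 1)*(v^2 + 4*v + 3) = (v + 1)*(v + 3)*(v + 1)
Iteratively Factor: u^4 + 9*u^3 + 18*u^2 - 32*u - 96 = (u + 3)*(u^3 + 6*u^2 - 32) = (u + 3)*(u + 4)*(u^2 + 2*u - 8) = (u - 2)*(u + 3)*(u + 4)*(u + 4)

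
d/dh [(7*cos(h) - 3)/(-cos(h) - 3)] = 24*sin(h)/(cos(h) + 3)^2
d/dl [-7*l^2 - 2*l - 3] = -14*l - 2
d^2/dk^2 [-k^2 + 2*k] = -2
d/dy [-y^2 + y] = 1 - 2*y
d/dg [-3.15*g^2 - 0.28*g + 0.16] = -6.3*g - 0.28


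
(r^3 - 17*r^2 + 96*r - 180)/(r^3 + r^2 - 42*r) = (r^2 - 11*r + 30)/(r*(r + 7))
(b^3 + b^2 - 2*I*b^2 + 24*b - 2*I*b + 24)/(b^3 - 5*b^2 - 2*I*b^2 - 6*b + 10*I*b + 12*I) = (b^2 - 2*I*b + 24)/(b^2 - 2*b*(3 + I) + 12*I)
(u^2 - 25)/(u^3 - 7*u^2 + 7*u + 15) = (u + 5)/(u^2 - 2*u - 3)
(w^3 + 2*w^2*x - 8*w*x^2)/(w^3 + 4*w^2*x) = (w - 2*x)/w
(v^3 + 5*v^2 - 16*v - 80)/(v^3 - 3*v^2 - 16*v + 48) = (v + 5)/(v - 3)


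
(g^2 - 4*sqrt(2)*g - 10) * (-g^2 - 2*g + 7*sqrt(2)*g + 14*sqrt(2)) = -g^4 - 2*g^3 + 11*sqrt(2)*g^3 - 46*g^2 + 22*sqrt(2)*g^2 - 70*sqrt(2)*g - 92*g - 140*sqrt(2)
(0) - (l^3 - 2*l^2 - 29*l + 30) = -l^3 + 2*l^2 + 29*l - 30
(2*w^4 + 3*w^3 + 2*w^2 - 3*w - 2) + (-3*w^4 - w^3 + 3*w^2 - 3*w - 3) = -w^4 + 2*w^3 + 5*w^2 - 6*w - 5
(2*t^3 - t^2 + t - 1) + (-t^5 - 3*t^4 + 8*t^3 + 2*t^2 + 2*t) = -t^5 - 3*t^4 + 10*t^3 + t^2 + 3*t - 1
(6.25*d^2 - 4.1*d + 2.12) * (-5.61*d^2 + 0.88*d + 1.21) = -35.0625*d^4 + 28.501*d^3 - 7.9387*d^2 - 3.0954*d + 2.5652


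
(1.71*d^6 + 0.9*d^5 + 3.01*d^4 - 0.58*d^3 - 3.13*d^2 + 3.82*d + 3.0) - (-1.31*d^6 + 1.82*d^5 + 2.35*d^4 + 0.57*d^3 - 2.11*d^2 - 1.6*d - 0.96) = 3.02*d^6 - 0.92*d^5 + 0.66*d^4 - 1.15*d^3 - 1.02*d^2 + 5.42*d + 3.96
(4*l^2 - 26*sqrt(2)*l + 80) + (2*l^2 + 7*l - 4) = 6*l^2 - 26*sqrt(2)*l + 7*l + 76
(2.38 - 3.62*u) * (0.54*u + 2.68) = -1.9548*u^2 - 8.4164*u + 6.3784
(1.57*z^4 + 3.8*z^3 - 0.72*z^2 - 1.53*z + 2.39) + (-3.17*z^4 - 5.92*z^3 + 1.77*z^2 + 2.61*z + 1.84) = -1.6*z^4 - 2.12*z^3 + 1.05*z^2 + 1.08*z + 4.23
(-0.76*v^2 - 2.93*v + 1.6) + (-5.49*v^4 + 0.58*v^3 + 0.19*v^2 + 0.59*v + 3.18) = -5.49*v^4 + 0.58*v^3 - 0.57*v^2 - 2.34*v + 4.78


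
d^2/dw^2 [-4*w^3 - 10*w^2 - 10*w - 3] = -24*w - 20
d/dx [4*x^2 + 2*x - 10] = 8*x + 2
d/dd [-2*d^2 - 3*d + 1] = -4*d - 3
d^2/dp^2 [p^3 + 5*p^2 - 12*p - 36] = 6*p + 10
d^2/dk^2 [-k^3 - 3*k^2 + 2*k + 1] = -6*k - 6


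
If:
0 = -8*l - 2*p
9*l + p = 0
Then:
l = 0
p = 0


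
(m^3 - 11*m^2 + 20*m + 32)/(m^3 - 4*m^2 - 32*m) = (m^2 - 3*m - 4)/(m*(m + 4))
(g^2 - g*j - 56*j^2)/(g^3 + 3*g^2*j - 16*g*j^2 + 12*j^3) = (g^2 - g*j - 56*j^2)/(g^3 + 3*g^2*j - 16*g*j^2 + 12*j^3)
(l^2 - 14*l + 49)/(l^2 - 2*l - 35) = (l - 7)/(l + 5)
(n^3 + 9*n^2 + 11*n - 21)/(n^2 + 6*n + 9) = (n^2 + 6*n - 7)/(n + 3)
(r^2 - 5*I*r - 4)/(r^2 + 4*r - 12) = (r^2 - 5*I*r - 4)/(r^2 + 4*r - 12)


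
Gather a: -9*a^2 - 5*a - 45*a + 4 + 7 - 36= -9*a^2 - 50*a - 25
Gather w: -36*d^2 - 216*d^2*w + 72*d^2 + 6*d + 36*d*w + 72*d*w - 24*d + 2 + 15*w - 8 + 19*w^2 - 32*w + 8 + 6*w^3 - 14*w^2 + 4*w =36*d^2 - 18*d + 6*w^3 + 5*w^2 + w*(-216*d^2 + 108*d - 13) + 2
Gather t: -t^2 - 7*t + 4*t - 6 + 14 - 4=-t^2 - 3*t + 4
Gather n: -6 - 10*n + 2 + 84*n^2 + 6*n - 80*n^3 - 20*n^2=-80*n^3 + 64*n^2 - 4*n - 4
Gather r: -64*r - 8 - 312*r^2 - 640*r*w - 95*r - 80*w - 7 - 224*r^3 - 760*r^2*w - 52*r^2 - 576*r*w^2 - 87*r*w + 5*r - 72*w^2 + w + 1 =-224*r^3 + r^2*(-760*w - 364) + r*(-576*w^2 - 727*w - 154) - 72*w^2 - 79*w - 14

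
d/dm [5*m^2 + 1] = 10*m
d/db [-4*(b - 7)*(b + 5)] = 8 - 8*b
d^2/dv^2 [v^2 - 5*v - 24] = 2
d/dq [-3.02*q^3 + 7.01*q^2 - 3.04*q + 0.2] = -9.06*q^2 + 14.02*q - 3.04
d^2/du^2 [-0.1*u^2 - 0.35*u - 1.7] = -0.200000000000000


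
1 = 1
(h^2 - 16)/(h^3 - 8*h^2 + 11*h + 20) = (h + 4)/(h^2 - 4*h - 5)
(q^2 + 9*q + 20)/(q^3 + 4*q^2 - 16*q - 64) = (q + 5)/(q^2 - 16)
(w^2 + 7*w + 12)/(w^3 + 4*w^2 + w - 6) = (w + 4)/(w^2 + w - 2)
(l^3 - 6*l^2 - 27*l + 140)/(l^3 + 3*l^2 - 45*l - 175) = (l - 4)/(l + 5)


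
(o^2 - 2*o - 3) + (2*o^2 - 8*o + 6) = 3*o^2 - 10*o + 3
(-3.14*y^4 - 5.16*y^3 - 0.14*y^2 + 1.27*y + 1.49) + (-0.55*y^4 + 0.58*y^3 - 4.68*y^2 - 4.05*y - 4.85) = -3.69*y^4 - 4.58*y^3 - 4.82*y^2 - 2.78*y - 3.36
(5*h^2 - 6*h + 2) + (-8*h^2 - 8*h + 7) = -3*h^2 - 14*h + 9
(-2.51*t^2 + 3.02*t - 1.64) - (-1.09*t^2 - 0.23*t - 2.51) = -1.42*t^2 + 3.25*t + 0.87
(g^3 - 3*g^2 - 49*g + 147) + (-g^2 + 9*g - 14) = g^3 - 4*g^2 - 40*g + 133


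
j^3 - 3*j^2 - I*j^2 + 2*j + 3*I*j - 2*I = (j - 2)*(j - 1)*(j - I)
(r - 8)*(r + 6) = r^2 - 2*r - 48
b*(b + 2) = b^2 + 2*b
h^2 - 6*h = h*(h - 6)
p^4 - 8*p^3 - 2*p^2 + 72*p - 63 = (p - 7)*(p - 3)*(p - 1)*(p + 3)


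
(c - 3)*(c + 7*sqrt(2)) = c^2 - 3*c + 7*sqrt(2)*c - 21*sqrt(2)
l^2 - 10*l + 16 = (l - 8)*(l - 2)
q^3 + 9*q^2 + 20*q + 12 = (q + 1)*(q + 2)*(q + 6)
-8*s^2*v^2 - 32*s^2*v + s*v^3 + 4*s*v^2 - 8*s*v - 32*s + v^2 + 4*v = (-8*s + v)*(v + 4)*(s*v + 1)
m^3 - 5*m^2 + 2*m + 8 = (m - 4)*(m - 2)*(m + 1)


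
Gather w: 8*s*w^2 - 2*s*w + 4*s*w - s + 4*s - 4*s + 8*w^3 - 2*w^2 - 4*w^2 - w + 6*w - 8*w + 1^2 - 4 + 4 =-s + 8*w^3 + w^2*(8*s - 6) + w*(2*s - 3) + 1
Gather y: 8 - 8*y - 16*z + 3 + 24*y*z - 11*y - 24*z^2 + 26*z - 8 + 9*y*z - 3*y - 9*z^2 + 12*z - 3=y*(33*z - 22) - 33*z^2 + 22*z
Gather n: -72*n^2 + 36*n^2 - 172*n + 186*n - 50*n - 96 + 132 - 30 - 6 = -36*n^2 - 36*n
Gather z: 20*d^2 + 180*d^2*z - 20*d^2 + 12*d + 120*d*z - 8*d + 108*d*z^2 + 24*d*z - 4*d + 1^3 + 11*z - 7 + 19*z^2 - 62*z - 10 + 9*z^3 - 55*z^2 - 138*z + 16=9*z^3 + z^2*(108*d - 36) + z*(180*d^2 + 144*d - 189)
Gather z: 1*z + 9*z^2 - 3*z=9*z^2 - 2*z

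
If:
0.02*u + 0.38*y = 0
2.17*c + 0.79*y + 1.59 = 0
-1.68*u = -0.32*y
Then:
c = -0.73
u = 0.00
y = 0.00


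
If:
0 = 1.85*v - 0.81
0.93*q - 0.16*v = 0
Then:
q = 0.08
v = 0.44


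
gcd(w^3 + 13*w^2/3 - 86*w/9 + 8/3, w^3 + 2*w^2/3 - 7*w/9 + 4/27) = w - 1/3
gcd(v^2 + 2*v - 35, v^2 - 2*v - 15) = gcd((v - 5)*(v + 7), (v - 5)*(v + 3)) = v - 5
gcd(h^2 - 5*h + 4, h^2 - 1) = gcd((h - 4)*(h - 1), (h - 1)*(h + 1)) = h - 1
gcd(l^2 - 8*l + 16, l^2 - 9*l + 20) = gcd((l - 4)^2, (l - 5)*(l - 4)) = l - 4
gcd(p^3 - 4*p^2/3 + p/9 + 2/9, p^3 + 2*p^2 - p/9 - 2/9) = p + 1/3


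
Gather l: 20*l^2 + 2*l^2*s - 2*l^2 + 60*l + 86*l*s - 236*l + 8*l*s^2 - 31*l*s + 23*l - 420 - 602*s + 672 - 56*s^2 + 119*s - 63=l^2*(2*s + 18) + l*(8*s^2 + 55*s - 153) - 56*s^2 - 483*s + 189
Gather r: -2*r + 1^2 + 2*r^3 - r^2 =2*r^3 - r^2 - 2*r + 1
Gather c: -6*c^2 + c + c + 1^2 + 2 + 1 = -6*c^2 + 2*c + 4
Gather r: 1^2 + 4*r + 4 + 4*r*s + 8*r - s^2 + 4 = r*(4*s + 12) - s^2 + 9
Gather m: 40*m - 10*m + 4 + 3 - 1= 30*m + 6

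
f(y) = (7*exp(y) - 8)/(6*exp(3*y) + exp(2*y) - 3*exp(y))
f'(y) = (7*exp(y) - 8)*(-18*exp(3*y) - 2*exp(2*y) + 3*exp(y))/(6*exp(3*y) + exp(2*y) - 3*exp(y))^2 + 7*exp(y)/(6*exp(3*y) + exp(2*y) - 3*exp(y))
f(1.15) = 0.07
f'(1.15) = -0.11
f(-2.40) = 28.39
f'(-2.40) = -28.95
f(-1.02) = 8.17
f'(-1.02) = -3.49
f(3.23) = 0.00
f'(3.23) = -0.00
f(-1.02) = 8.17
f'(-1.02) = -3.49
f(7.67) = 0.00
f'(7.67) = -0.00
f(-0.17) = -1.17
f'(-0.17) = 9.70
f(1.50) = 0.04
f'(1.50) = -0.07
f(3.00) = 0.00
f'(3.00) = -0.00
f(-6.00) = 1074.38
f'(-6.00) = -1075.80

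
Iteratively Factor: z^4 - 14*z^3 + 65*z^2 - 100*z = (z - 5)*(z^3 - 9*z^2 + 20*z) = (z - 5)^2*(z^2 - 4*z) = z*(z - 5)^2*(z - 4)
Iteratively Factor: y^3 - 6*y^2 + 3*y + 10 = (y - 5)*(y^2 - y - 2) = (y - 5)*(y - 2)*(y + 1)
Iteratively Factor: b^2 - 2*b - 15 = (b + 3)*(b - 5)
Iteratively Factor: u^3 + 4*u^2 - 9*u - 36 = (u + 3)*(u^2 + u - 12) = (u + 3)*(u + 4)*(u - 3)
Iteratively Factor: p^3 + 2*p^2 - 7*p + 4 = (p - 1)*(p^2 + 3*p - 4) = (p - 1)*(p + 4)*(p - 1)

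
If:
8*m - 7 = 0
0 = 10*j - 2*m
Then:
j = 7/40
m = 7/8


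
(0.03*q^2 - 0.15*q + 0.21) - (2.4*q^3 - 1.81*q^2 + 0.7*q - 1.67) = -2.4*q^3 + 1.84*q^2 - 0.85*q + 1.88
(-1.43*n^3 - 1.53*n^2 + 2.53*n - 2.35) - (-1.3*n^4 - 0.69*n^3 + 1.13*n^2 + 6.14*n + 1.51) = 1.3*n^4 - 0.74*n^3 - 2.66*n^2 - 3.61*n - 3.86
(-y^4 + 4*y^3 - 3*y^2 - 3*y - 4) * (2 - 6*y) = 6*y^5 - 26*y^4 + 26*y^3 + 12*y^2 + 18*y - 8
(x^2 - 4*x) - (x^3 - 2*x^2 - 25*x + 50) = -x^3 + 3*x^2 + 21*x - 50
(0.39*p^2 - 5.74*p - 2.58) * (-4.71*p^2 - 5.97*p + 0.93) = -1.8369*p^4 + 24.7071*p^3 + 46.7823*p^2 + 10.0644*p - 2.3994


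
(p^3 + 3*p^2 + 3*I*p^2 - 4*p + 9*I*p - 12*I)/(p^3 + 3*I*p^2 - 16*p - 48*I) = (p - 1)/(p - 4)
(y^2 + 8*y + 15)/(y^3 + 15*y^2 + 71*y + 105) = 1/(y + 7)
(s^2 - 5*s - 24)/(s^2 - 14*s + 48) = (s + 3)/(s - 6)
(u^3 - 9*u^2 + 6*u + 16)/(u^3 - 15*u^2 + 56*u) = (u^2 - u - 2)/(u*(u - 7))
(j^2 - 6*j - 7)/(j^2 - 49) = (j + 1)/(j + 7)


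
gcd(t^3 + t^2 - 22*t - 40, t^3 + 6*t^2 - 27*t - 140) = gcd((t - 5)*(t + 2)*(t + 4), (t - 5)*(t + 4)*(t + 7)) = t^2 - t - 20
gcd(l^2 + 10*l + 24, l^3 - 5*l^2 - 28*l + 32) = l + 4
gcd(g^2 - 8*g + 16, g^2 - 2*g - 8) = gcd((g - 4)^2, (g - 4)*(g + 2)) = g - 4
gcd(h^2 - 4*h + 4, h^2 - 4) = h - 2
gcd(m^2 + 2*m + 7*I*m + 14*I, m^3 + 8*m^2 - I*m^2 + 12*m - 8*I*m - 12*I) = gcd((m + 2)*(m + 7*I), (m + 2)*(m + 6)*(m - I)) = m + 2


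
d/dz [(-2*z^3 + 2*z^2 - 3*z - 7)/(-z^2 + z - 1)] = (2*z^4 - 4*z^3 + 5*z^2 - 18*z + 10)/(z^4 - 2*z^3 + 3*z^2 - 2*z + 1)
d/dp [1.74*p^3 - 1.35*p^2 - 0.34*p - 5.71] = 5.22*p^2 - 2.7*p - 0.34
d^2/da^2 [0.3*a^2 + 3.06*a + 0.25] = 0.600000000000000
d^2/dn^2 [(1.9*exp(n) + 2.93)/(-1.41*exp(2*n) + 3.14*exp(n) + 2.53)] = (-3.77739*exp(4*n) - 31.712592*exp(3*n) - 1.75037399999999*exp(2*n) - 55.603404*exp(n) + 11.114796)*exp(n)/(2.803221*exp(6*n) - 18.727902*exp(5*n) + 26.616429*exp(4*n) + 36.248788*exp(3*n) - 47.758557*exp(2*n) - 60.296478*exp(n) - 16.194277)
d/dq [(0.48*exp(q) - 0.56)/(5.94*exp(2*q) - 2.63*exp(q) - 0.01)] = (-2.8512*exp(2*q) + 6.6528*exp(q) - 1.4776)*exp(q)/(35.2836*exp(4*q) - 31.2444*exp(3*q) + 6.7981*exp(2*q) + 0.0526*exp(q) + 0.0001)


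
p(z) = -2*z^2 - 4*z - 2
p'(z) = -4*z - 4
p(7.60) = -147.92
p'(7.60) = -34.40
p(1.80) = -15.68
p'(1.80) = -11.20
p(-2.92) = -7.37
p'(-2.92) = 7.68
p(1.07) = -8.57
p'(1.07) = -8.28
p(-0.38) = -0.77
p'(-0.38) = -2.48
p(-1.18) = -0.06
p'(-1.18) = 0.72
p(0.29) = -3.33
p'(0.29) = -5.16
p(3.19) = -35.11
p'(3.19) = -16.76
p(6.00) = -98.00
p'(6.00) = -28.00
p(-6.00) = -50.00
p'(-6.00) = 20.00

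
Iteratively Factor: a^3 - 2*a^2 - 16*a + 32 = (a - 4)*(a^2 + 2*a - 8) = (a - 4)*(a - 2)*(a + 4)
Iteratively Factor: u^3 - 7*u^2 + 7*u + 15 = (u + 1)*(u^2 - 8*u + 15) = (u - 3)*(u + 1)*(u - 5)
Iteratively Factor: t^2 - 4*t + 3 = (t - 3)*(t - 1)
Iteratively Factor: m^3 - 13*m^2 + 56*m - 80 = (m - 4)*(m^2 - 9*m + 20) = (m - 5)*(m - 4)*(m - 4)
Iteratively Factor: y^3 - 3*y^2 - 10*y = (y)*(y^2 - 3*y - 10) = y*(y - 5)*(y + 2)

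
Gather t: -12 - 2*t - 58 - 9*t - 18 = -11*t - 88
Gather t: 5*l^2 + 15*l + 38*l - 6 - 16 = 5*l^2 + 53*l - 22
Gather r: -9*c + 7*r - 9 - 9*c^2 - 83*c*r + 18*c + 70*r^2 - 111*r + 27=-9*c^2 + 9*c + 70*r^2 + r*(-83*c - 104) + 18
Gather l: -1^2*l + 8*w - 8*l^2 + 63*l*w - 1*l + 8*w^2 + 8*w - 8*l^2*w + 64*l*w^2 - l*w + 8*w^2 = l^2*(-8*w - 8) + l*(64*w^2 + 62*w - 2) + 16*w^2 + 16*w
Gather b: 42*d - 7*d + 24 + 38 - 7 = 35*d + 55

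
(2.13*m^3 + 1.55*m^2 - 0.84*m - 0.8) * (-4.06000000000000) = -8.6478*m^3 - 6.293*m^2 + 3.4104*m + 3.248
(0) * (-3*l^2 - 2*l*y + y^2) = 0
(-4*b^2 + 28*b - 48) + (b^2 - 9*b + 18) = -3*b^2 + 19*b - 30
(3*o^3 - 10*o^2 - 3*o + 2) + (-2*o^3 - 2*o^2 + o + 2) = o^3 - 12*o^2 - 2*o + 4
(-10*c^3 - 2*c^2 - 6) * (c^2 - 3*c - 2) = -10*c^5 + 28*c^4 + 26*c^3 - 2*c^2 + 18*c + 12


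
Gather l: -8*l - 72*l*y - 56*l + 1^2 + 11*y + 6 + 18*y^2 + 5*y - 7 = l*(-72*y - 64) + 18*y^2 + 16*y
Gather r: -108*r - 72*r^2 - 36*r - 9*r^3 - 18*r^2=-9*r^3 - 90*r^2 - 144*r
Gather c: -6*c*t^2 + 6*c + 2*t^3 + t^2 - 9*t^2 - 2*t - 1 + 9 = c*(6 - 6*t^2) + 2*t^3 - 8*t^2 - 2*t + 8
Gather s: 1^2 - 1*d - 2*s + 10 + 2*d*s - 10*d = -11*d + s*(2*d - 2) + 11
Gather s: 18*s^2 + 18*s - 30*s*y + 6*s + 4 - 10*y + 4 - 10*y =18*s^2 + s*(24 - 30*y) - 20*y + 8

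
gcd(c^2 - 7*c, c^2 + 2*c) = c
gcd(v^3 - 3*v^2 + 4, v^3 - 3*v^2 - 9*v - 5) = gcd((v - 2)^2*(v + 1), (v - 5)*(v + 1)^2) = v + 1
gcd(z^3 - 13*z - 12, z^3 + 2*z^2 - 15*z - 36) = z^2 - z - 12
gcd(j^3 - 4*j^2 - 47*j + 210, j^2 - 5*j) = j - 5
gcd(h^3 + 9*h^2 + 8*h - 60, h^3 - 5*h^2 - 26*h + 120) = h + 5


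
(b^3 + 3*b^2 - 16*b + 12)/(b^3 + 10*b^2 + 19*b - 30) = (b - 2)/(b + 5)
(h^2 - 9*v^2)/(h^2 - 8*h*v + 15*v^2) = (-h - 3*v)/(-h + 5*v)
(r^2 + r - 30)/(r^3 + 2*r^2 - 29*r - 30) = 1/(r + 1)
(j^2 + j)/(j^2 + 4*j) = (j + 1)/(j + 4)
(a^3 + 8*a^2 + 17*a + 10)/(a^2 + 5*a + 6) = (a^2 + 6*a + 5)/(a + 3)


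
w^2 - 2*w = w*(w - 2)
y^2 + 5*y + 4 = (y + 1)*(y + 4)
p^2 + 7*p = p*(p + 7)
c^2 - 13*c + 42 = (c - 7)*(c - 6)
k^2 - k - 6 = (k - 3)*(k + 2)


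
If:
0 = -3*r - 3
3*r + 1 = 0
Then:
No Solution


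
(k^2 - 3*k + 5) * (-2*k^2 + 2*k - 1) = -2*k^4 + 8*k^3 - 17*k^2 + 13*k - 5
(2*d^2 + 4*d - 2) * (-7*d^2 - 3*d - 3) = -14*d^4 - 34*d^3 - 4*d^2 - 6*d + 6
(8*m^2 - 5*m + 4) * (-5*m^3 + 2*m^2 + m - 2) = -40*m^5 + 41*m^4 - 22*m^3 - 13*m^2 + 14*m - 8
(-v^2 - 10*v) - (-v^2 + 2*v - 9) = 9 - 12*v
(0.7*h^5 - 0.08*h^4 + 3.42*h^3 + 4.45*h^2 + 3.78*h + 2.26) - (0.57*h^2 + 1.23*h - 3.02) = 0.7*h^5 - 0.08*h^4 + 3.42*h^3 + 3.88*h^2 + 2.55*h + 5.28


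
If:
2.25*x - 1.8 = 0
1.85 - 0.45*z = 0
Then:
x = 0.80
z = 4.11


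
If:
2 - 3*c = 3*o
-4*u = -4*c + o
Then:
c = 4*u/5 + 2/15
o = 8/15 - 4*u/5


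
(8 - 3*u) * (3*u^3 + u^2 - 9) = -9*u^4 + 21*u^3 + 8*u^2 + 27*u - 72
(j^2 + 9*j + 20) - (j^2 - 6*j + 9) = 15*j + 11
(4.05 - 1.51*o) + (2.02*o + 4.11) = 0.51*o + 8.16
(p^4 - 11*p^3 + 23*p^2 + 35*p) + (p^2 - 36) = p^4 - 11*p^3 + 24*p^2 + 35*p - 36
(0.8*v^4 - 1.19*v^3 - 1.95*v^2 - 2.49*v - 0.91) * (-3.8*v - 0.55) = -3.04*v^5 + 4.082*v^4 + 8.0645*v^3 + 10.5345*v^2 + 4.8275*v + 0.5005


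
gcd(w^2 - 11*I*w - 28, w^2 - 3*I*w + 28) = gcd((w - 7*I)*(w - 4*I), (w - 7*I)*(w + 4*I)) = w - 7*I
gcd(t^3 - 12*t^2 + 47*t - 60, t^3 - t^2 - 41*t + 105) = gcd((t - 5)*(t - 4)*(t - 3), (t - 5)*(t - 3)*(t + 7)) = t^2 - 8*t + 15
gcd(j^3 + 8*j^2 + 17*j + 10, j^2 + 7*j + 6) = j + 1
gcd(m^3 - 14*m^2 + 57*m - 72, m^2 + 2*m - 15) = m - 3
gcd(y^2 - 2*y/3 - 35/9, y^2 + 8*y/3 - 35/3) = y - 7/3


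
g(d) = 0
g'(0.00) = 0.00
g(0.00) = 0.00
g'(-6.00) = 0.00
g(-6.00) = 0.00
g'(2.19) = 0.00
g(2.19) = 0.00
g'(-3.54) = 0.00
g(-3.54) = 0.00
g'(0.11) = 0.00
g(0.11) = 0.00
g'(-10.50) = 0.00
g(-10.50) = 0.00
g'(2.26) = 0.00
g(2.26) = 0.00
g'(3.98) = 0.00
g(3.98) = 0.00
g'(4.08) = 0.00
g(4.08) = 0.00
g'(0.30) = 0.00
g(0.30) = 0.00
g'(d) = 0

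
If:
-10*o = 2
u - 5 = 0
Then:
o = -1/5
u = 5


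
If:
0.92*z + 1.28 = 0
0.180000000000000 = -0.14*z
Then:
No Solution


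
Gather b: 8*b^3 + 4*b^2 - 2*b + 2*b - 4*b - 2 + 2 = 8*b^3 + 4*b^2 - 4*b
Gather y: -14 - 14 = -28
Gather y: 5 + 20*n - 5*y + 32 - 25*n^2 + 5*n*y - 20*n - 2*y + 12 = -25*n^2 + y*(5*n - 7) + 49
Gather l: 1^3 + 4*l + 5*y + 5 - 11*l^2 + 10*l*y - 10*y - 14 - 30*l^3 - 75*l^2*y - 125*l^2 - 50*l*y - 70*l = -30*l^3 + l^2*(-75*y - 136) + l*(-40*y - 66) - 5*y - 8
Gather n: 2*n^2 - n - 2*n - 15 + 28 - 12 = 2*n^2 - 3*n + 1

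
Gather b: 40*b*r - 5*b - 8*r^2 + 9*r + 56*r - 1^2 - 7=b*(40*r - 5) - 8*r^2 + 65*r - 8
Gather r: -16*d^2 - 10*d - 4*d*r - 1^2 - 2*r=-16*d^2 - 10*d + r*(-4*d - 2) - 1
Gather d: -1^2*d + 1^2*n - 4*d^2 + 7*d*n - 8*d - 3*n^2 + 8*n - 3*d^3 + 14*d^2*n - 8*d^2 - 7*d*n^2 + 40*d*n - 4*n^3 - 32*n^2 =-3*d^3 + d^2*(14*n - 12) + d*(-7*n^2 + 47*n - 9) - 4*n^3 - 35*n^2 + 9*n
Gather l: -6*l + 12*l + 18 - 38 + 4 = 6*l - 16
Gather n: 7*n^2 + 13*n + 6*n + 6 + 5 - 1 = 7*n^2 + 19*n + 10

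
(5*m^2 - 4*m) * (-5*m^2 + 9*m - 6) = -25*m^4 + 65*m^3 - 66*m^2 + 24*m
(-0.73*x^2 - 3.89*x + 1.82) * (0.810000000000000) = -0.5913*x^2 - 3.1509*x + 1.4742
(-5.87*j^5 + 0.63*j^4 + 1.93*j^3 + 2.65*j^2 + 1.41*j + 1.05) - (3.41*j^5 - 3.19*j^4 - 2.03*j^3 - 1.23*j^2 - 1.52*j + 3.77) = -9.28*j^5 + 3.82*j^4 + 3.96*j^3 + 3.88*j^2 + 2.93*j - 2.72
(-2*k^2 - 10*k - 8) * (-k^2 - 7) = 2*k^4 + 10*k^3 + 22*k^2 + 70*k + 56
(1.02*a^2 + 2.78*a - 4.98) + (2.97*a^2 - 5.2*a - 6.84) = 3.99*a^2 - 2.42*a - 11.82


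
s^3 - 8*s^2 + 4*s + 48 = (s - 6)*(s - 4)*(s + 2)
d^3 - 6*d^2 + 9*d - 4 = (d - 4)*(d - 1)^2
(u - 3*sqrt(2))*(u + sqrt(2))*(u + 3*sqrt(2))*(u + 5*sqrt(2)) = u^4 + 6*sqrt(2)*u^3 - 8*u^2 - 108*sqrt(2)*u - 180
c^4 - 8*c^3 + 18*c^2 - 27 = (c - 3)^3*(c + 1)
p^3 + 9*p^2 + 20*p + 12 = (p + 1)*(p + 2)*(p + 6)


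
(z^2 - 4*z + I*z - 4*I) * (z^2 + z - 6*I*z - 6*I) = z^4 - 3*z^3 - 5*I*z^3 + 2*z^2 + 15*I*z^2 - 18*z + 20*I*z - 24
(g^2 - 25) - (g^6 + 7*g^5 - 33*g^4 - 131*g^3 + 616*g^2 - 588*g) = -g^6 - 7*g^5 + 33*g^4 + 131*g^3 - 615*g^2 + 588*g - 25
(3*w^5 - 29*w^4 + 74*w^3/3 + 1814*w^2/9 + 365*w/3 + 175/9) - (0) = 3*w^5 - 29*w^4 + 74*w^3/3 + 1814*w^2/9 + 365*w/3 + 175/9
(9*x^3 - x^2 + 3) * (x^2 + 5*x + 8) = 9*x^5 + 44*x^4 + 67*x^3 - 5*x^2 + 15*x + 24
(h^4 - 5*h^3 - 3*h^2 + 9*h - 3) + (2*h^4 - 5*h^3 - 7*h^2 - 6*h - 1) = 3*h^4 - 10*h^3 - 10*h^2 + 3*h - 4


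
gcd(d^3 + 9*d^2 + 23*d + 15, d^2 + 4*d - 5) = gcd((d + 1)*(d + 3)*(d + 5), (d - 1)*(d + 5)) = d + 5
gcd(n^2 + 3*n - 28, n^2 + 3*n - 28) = n^2 + 3*n - 28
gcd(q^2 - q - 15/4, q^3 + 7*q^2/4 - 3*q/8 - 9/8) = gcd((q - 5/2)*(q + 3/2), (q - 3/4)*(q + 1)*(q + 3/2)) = q + 3/2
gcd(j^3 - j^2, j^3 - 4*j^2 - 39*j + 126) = 1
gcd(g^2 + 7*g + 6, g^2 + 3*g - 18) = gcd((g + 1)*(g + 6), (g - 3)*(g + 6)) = g + 6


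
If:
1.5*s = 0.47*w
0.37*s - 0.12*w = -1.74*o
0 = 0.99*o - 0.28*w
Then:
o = 0.00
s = 0.00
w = 0.00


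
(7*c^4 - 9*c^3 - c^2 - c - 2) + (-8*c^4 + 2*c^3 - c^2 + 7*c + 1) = -c^4 - 7*c^3 - 2*c^2 + 6*c - 1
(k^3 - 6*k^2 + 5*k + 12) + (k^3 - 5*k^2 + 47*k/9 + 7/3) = 2*k^3 - 11*k^2 + 92*k/9 + 43/3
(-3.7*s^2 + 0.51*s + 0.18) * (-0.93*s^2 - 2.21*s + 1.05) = 3.441*s^4 + 7.7027*s^3 - 5.1795*s^2 + 0.1377*s + 0.189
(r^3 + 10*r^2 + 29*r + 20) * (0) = 0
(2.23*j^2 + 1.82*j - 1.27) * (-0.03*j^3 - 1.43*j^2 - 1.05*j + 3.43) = -0.0669*j^5 - 3.2435*j^4 - 4.906*j^3 + 7.554*j^2 + 7.5761*j - 4.3561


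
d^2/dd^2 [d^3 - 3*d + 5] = 6*d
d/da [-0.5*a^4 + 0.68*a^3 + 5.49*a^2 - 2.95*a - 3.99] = -2.0*a^3 + 2.04*a^2 + 10.98*a - 2.95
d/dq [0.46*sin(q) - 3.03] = 0.46*cos(q)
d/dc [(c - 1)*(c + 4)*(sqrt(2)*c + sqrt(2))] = sqrt(2)*(3*c^2 + 8*c - 1)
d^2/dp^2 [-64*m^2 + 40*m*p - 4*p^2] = -8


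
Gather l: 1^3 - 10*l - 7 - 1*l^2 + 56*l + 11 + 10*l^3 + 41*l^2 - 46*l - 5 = 10*l^3 + 40*l^2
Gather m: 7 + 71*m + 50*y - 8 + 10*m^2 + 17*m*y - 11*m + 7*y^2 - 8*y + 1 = 10*m^2 + m*(17*y + 60) + 7*y^2 + 42*y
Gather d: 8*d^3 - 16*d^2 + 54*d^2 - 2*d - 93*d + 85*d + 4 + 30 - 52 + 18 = 8*d^3 + 38*d^2 - 10*d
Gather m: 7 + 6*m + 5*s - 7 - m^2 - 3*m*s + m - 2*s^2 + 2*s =-m^2 + m*(7 - 3*s) - 2*s^2 + 7*s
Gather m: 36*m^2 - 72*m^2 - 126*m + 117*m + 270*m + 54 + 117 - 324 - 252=-36*m^2 + 261*m - 405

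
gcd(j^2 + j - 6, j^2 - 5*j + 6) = j - 2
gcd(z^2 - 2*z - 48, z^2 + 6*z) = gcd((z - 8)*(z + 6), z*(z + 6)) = z + 6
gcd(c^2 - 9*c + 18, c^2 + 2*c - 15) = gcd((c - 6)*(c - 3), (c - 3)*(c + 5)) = c - 3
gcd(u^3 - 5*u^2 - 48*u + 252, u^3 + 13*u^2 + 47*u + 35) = u + 7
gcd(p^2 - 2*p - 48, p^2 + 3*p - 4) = 1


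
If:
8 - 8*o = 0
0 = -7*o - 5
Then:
No Solution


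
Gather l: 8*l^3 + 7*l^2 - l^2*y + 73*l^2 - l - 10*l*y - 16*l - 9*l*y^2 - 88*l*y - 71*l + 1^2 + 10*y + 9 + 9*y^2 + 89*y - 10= 8*l^3 + l^2*(80 - y) + l*(-9*y^2 - 98*y - 88) + 9*y^2 + 99*y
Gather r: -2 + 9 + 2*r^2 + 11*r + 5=2*r^2 + 11*r + 12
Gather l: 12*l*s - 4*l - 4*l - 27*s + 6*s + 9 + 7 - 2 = l*(12*s - 8) - 21*s + 14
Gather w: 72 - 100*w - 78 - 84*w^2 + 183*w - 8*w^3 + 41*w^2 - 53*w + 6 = -8*w^3 - 43*w^2 + 30*w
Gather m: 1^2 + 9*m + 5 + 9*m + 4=18*m + 10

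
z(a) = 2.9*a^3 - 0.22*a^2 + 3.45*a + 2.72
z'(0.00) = 3.45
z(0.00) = 2.72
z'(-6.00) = 319.29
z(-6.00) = -652.30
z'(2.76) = 68.51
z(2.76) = 71.54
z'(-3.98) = 143.01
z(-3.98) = -197.33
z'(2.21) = 44.97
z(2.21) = 40.57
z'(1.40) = 19.89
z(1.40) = 15.08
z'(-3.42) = 106.71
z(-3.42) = -127.66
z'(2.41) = 52.92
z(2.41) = 50.35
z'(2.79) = 69.94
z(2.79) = 73.61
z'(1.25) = 16.49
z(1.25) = 12.35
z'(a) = 8.7*a^2 - 0.44*a + 3.45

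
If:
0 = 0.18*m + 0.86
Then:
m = -4.78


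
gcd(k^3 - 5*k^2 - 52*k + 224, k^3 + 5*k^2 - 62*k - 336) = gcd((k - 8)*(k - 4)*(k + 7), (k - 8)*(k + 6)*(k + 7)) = k^2 - k - 56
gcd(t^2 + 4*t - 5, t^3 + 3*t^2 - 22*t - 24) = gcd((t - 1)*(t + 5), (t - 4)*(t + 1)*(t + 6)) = 1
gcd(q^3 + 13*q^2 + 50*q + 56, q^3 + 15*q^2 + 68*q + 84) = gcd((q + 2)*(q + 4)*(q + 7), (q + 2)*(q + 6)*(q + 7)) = q^2 + 9*q + 14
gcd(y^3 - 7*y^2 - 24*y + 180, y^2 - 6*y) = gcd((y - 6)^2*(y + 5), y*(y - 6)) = y - 6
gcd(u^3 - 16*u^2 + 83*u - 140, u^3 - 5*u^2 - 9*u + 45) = u - 5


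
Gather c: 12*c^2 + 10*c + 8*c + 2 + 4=12*c^2 + 18*c + 6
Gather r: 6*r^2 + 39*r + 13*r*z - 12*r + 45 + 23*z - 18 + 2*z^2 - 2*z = 6*r^2 + r*(13*z + 27) + 2*z^2 + 21*z + 27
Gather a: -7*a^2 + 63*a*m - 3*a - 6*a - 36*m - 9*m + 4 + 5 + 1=-7*a^2 + a*(63*m - 9) - 45*m + 10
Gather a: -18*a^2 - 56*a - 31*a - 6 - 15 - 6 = -18*a^2 - 87*a - 27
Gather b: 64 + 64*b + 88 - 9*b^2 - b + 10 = -9*b^2 + 63*b + 162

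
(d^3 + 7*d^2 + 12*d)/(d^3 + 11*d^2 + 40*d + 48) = d/(d + 4)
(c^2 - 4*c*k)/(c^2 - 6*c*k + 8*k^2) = c/(c - 2*k)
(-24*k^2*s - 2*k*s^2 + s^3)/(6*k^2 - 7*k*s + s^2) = s*(4*k + s)/(-k + s)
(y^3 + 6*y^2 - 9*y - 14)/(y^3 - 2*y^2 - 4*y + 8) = (y^2 + 8*y + 7)/(y^2 - 4)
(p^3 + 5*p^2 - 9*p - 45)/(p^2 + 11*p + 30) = (p^2 - 9)/(p + 6)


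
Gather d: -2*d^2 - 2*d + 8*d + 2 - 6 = -2*d^2 + 6*d - 4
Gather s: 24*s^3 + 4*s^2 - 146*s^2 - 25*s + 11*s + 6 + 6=24*s^3 - 142*s^2 - 14*s + 12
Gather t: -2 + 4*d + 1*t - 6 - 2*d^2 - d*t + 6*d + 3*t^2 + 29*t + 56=-2*d^2 + 10*d + 3*t^2 + t*(30 - d) + 48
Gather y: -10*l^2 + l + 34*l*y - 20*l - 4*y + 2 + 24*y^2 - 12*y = -10*l^2 - 19*l + 24*y^2 + y*(34*l - 16) + 2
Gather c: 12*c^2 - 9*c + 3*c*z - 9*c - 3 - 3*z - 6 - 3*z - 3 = 12*c^2 + c*(3*z - 18) - 6*z - 12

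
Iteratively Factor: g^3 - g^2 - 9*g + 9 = (g + 3)*(g^2 - 4*g + 3) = (g - 1)*(g + 3)*(g - 3)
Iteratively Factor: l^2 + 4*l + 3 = (l + 1)*(l + 3)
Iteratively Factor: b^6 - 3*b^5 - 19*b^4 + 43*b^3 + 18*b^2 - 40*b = (b - 1)*(b^5 - 2*b^4 - 21*b^3 + 22*b^2 + 40*b) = (b - 1)*(b + 1)*(b^4 - 3*b^3 - 18*b^2 + 40*b) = (b - 5)*(b - 1)*(b + 1)*(b^3 + 2*b^2 - 8*b) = (b - 5)*(b - 2)*(b - 1)*(b + 1)*(b^2 + 4*b) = (b - 5)*(b - 2)*(b - 1)*(b + 1)*(b + 4)*(b)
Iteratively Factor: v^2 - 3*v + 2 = (v - 2)*(v - 1)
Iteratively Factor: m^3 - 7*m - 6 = (m + 1)*(m^2 - m - 6) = (m - 3)*(m + 1)*(m + 2)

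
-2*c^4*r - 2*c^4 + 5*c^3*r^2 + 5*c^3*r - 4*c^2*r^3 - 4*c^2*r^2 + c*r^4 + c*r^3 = (-2*c + r)*(-c + r)^2*(c*r + c)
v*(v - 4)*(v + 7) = v^3 + 3*v^2 - 28*v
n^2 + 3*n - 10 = (n - 2)*(n + 5)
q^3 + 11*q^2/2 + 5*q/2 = q*(q + 1/2)*(q + 5)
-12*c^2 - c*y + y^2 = (-4*c + y)*(3*c + y)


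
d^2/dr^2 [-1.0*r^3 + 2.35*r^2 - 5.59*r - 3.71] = 4.7 - 6.0*r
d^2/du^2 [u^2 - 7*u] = 2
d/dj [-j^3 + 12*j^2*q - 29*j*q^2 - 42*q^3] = -3*j^2 + 24*j*q - 29*q^2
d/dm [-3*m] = -3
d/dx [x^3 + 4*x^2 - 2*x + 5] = 3*x^2 + 8*x - 2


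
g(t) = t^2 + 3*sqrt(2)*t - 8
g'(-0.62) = 3.00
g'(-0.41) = 3.42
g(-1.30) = -11.83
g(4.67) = 33.62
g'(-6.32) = -8.40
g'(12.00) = 28.24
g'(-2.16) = -0.08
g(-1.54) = -12.16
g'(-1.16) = 1.92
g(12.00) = 186.91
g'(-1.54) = 1.16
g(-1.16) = -11.58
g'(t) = 2*t + 3*sqrt(2)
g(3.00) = 13.73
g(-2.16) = -12.50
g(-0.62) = -10.25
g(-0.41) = -9.57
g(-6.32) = 5.13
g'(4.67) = 13.58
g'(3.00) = 10.24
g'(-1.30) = 1.64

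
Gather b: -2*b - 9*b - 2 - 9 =-11*b - 11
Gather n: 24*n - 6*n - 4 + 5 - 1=18*n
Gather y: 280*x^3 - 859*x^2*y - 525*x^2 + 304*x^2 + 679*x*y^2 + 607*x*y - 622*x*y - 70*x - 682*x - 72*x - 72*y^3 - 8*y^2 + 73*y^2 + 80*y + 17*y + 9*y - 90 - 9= 280*x^3 - 221*x^2 - 824*x - 72*y^3 + y^2*(679*x + 65) + y*(-859*x^2 - 15*x + 106) - 99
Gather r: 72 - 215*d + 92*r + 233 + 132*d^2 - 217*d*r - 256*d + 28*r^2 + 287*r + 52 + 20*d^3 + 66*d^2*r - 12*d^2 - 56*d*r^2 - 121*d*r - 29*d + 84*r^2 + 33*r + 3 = 20*d^3 + 120*d^2 - 500*d + r^2*(112 - 56*d) + r*(66*d^2 - 338*d + 412) + 360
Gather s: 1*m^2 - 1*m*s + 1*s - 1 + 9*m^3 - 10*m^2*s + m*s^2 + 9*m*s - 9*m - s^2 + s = 9*m^3 + m^2 - 9*m + s^2*(m - 1) + s*(-10*m^2 + 8*m + 2) - 1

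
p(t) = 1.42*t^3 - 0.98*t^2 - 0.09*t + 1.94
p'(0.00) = -0.09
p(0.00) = 1.94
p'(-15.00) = 987.81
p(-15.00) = -5009.71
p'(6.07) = 144.97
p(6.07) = 282.87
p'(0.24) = -0.32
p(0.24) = 1.88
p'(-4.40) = 91.01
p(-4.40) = -137.60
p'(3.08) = 34.29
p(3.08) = 33.86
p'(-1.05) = 6.66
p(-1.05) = -0.69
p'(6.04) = 143.48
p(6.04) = 278.54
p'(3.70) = 50.98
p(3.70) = 60.12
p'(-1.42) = 11.28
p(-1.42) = -3.97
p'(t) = 4.26*t^2 - 1.96*t - 0.09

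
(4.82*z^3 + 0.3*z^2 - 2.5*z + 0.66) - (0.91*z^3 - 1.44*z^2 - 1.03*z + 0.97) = 3.91*z^3 + 1.74*z^2 - 1.47*z - 0.31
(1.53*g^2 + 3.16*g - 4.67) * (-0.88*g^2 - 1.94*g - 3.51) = -1.3464*g^4 - 5.749*g^3 - 7.3911*g^2 - 2.0318*g + 16.3917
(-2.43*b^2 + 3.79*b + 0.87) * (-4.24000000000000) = 10.3032*b^2 - 16.0696*b - 3.6888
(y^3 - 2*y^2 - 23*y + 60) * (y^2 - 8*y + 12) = y^5 - 10*y^4 + 5*y^3 + 220*y^2 - 756*y + 720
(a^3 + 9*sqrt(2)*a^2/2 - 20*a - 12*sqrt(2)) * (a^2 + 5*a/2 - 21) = a^5 + 5*a^4/2 + 9*sqrt(2)*a^4/2 - 41*a^3 + 45*sqrt(2)*a^3/4 - 213*sqrt(2)*a^2/2 - 50*a^2 - 30*sqrt(2)*a + 420*a + 252*sqrt(2)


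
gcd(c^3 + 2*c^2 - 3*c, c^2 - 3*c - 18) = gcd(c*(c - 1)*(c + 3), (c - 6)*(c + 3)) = c + 3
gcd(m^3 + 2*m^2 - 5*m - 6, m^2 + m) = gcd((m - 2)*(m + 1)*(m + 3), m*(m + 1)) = m + 1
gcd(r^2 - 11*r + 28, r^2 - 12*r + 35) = r - 7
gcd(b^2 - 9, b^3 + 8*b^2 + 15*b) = b + 3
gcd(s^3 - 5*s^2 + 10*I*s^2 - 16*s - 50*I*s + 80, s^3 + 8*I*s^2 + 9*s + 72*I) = s + 8*I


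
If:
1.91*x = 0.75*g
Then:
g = 2.54666666666667*x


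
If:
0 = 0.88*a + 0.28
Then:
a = -0.32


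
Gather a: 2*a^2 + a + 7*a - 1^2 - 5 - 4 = 2*a^2 + 8*a - 10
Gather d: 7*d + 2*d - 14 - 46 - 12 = 9*d - 72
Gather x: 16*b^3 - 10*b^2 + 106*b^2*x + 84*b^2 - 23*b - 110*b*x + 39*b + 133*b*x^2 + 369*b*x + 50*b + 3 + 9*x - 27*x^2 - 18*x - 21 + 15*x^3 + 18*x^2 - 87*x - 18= 16*b^3 + 74*b^2 + 66*b + 15*x^3 + x^2*(133*b - 9) + x*(106*b^2 + 259*b - 96) - 36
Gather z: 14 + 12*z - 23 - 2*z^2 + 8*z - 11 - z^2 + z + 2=-3*z^2 + 21*z - 18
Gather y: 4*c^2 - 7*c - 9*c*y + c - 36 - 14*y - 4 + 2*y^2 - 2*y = 4*c^2 - 6*c + 2*y^2 + y*(-9*c - 16) - 40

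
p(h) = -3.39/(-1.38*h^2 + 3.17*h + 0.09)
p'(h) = -3.39*(2.76*h - 3.17)/(-1.38*h^2 + 3.17*h + 0.09)^2 = (10.7463 - 9.3564*h)/(-1.38*h^2 + 3.17*h + 0.09)^2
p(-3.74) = 0.11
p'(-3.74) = 0.05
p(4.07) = 0.34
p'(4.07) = -0.28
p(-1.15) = 0.63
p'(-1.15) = 0.74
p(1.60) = -2.08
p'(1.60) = -1.59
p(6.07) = 0.11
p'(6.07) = -0.05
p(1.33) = -1.82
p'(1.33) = -0.49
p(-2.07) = 0.27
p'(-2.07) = 0.20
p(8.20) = 0.05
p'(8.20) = -0.01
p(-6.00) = 0.05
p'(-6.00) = 0.01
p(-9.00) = 0.02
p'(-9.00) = 0.00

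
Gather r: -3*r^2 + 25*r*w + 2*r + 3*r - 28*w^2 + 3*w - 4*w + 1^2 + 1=-3*r^2 + r*(25*w + 5) - 28*w^2 - w + 2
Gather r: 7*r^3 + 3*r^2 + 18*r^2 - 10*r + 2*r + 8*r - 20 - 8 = 7*r^3 + 21*r^2 - 28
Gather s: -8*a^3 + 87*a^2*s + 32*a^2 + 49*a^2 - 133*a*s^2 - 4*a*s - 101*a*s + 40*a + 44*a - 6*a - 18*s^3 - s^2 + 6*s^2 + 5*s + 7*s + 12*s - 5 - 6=-8*a^3 + 81*a^2 + 78*a - 18*s^3 + s^2*(5 - 133*a) + s*(87*a^2 - 105*a + 24) - 11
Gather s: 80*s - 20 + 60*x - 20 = 80*s + 60*x - 40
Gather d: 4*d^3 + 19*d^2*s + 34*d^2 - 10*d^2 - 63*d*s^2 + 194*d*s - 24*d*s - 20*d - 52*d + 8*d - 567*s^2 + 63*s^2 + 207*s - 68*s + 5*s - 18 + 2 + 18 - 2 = 4*d^3 + d^2*(19*s + 24) + d*(-63*s^2 + 170*s - 64) - 504*s^2 + 144*s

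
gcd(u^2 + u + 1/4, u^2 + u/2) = u + 1/2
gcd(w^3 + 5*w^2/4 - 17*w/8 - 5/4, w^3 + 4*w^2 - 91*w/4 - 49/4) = w + 1/2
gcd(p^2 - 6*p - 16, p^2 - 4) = p + 2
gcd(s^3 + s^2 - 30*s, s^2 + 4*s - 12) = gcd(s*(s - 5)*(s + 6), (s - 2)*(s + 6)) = s + 6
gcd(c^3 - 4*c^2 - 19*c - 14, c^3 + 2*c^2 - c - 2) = c^2 + 3*c + 2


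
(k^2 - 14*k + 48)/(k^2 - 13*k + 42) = (k - 8)/(k - 7)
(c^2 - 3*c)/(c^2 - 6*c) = (c - 3)/(c - 6)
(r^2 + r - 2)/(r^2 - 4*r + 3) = (r + 2)/(r - 3)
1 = 1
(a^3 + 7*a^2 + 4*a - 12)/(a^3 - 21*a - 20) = (-a^3 - 7*a^2 - 4*a + 12)/(-a^3 + 21*a + 20)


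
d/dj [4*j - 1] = 4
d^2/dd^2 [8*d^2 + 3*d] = 16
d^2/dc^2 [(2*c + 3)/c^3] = 12*(c + 3)/c^5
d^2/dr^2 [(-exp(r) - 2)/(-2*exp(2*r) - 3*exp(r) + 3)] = (4*exp(4*r) + 26*exp(3*r) + 72*exp(2*r) + 75*exp(r) + 27)*exp(r)/(8*exp(6*r) + 36*exp(5*r) + 18*exp(4*r) - 81*exp(3*r) - 27*exp(2*r) + 81*exp(r) - 27)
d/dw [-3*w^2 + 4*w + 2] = 4 - 6*w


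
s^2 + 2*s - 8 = (s - 2)*(s + 4)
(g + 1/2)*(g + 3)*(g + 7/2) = g^3 + 7*g^2 + 55*g/4 + 21/4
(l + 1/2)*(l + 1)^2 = l^3 + 5*l^2/2 + 2*l + 1/2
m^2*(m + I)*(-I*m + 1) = -I*m^4 + 2*m^3 + I*m^2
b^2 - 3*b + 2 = (b - 2)*(b - 1)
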